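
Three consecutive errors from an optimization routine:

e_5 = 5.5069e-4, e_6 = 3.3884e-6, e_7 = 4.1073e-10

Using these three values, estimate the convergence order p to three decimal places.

p ≈ ln(e_7/e_6) / ln(e_6/e_5)
  = ln(4.1073e-10/3.3884e-6) / ln(3.3884e-6/5.5069e-4)
  = ln(0.000121217) / ln(0.00615301)
  = -9.017928 / -5.090814 ≈ 1.771412

1.771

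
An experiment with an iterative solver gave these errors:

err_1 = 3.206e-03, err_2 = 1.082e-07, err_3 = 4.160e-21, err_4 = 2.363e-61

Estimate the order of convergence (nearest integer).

Consecutive ratios: err_4/err_3 = 2.363e-61/4.160e-21 = 5.68029e-41, err_3/err_2 = 4.160e-21/1.082e-07 = 3.84473e-14.
p ≈ ln(5.68029e-41)/ln(3.84473e-14) = -92.6690/-30.8895 ≈ 3.00.
So the convergence is cubic (order 3).

3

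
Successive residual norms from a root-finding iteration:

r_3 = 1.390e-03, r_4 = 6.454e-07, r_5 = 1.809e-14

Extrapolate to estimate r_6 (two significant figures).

First estimate the order: p ≈ ln(r_5/r_4) / ln(r_4/r_3) = ln(1.809e-14/6.454e-07)/ln(6.454e-07/1.390e-03) = ln(2.80291e-08)/ln(0.000464317) ≈ 2.2658.
Then r_6 ≈ r_5·(r_5/r_4)^p = 1.809e-14·(2.80291e-08)^2.2658 = 1.809e-14·7.72312e-18 ≈ 1.397e-31.

1.4e-31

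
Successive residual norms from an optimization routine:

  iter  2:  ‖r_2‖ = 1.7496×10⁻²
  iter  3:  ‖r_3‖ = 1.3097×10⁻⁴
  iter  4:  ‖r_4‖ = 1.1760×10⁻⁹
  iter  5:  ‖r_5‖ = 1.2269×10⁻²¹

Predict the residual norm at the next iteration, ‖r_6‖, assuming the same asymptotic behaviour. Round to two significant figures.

First estimate the order: p ≈ ln(‖r_5‖/‖r_4‖) / ln(‖r_4‖/‖r_3‖) = ln(1.2269×10⁻²¹/1.1760×10⁻⁹)/ln(1.1760×10⁻⁹/1.3097×10⁻⁴) = ln(1.04328e-12)/ln(8.97916e-06) ≈ 2.3741.
Then ‖r_6‖ ≈ ‖r_5‖·(‖r_5‖/‖r_4‖)^p = 1.2269×10⁻²¹·(1.04328e-12)^2.3741 = 1.2269×10⁻²¹·3.58497e-29 ≈ 4.398e-50.

4.4e-50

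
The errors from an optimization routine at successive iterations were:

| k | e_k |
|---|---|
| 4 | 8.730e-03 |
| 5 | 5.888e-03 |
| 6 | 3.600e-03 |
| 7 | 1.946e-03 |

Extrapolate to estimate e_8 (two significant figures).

First estimate the order: p ≈ ln(e_7/e_6) / ln(e_6/e_5) = ln(1.946e-03/3.600e-03)/ln(3.600e-03/5.888e-03) = ln(0.540556)/ln(0.611413) ≈ 1.2504.
Then e_8 ≈ e_7·(e_7/e_6)^p = 1.946e-03·(0.540556)^1.2504 = 1.946e-03·0.463387 ≈ 0.0009018.

9.0e-4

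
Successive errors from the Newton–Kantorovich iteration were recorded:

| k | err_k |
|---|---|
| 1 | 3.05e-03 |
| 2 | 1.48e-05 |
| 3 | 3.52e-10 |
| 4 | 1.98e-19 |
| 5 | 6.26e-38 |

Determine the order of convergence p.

Consecutive ratios: err_5/err_4 = 6.26e-38/1.98e-19 = 3.16162e-19, err_4/err_3 = 1.98e-19/3.52e-10 = 5.625e-10.
p ≈ ln(3.16162e-19)/ln(5.625e-10) = -42.5980/-21.2986 ≈ 2.00.
So the convergence is quadratic (order 2).

2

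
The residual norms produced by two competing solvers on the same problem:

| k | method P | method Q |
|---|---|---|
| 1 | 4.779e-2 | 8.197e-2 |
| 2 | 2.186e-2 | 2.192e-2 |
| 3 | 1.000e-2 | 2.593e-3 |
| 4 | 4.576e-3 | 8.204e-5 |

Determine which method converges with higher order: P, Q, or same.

Method P: p ≈ ln(4.576e-3/1.000e-2)/ln(1.000e-2/2.186e-2) ≈ 1.00.
Method Q: p ≈ ln(8.204e-5/2.593e-3)/ln(2.593e-3/2.192e-2) ≈ 1.62.
Method Q has the higher order (≈1.6 vs ≈1.0).

Q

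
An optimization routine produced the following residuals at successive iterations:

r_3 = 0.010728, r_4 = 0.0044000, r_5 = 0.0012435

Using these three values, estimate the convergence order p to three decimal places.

1.418

p ≈ ln(r_5/r_4) / ln(r_4/r_3)
  = ln(0.0012435/0.0044000) / ln(0.0044000/0.010728)
  = ln(0.282614) / ln(0.410142)
  = -1.263673 / -0.891252 ≈ 1.417863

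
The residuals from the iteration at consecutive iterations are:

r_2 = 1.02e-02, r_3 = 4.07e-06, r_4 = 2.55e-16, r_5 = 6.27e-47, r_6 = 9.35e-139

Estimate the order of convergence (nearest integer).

Consecutive ratios: r_6/r_5 = 9.35e-139/6.27e-47 = 1.49123e-92, r_5/r_4 = 6.27e-47/2.55e-16 = 2.45882e-31.
p ≈ ln(1.49123e-92)/ln(2.45882e-31) = -211.4382/-70.4805 ≈ 3.00.
So the convergence is cubic (order 3).

3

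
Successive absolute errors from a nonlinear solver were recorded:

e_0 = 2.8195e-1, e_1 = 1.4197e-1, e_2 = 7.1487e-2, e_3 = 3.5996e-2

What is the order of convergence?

1

Consecutive ratios: e_3/e_2 = 3.5996e-2/7.1487e-2 = 0.503532, e_2/e_1 = 7.1487e-2/1.4197e-1 = 0.503536.
p ≈ ln(0.503532)/ln(0.503536) = -0.6861/-0.6861 ≈ 1.00.
So the convergence is linear (order 1).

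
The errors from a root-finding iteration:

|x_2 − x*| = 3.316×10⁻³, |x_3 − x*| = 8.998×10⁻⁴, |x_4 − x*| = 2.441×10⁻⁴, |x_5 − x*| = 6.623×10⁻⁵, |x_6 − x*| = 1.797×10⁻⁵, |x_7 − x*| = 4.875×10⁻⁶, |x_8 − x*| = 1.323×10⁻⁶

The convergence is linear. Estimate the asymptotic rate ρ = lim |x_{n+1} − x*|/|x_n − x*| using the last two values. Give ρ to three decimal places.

0.271

ρ ≈ |x_8 − x*|/|x_7 − x*| = 1.323×10⁻⁶/4.875×10⁻⁶ = 0.27138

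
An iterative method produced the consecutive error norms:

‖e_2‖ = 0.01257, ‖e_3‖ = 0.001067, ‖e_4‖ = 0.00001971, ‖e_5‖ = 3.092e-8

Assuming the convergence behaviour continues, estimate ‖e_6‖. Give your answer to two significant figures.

First estimate the order: p ≈ ln(‖e_5‖/‖e_4‖) / ln(‖e_4‖/‖e_3‖) = ln(3.092e-8/0.00001971)/ln(0.00001971/0.001067) = ln(0.00156875)/ln(0.0184724) ≈ 1.6178.
Then ‖e_6‖ ≈ ‖e_5‖·(‖e_5‖/‖e_4‖)^p = 3.092e-8·(0.00156875)^1.6178 = 3.092e-8·2.9038e-05 ≈ 8.979e-13.

9.0e-13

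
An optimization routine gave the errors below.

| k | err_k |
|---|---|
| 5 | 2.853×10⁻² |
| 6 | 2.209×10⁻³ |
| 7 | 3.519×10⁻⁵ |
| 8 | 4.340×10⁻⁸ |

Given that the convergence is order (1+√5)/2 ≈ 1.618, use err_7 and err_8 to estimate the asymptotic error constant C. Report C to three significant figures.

0.697

C ≈ err_8 / err_7^1.618
  = 4.340×10⁻⁸ / (3.519×10⁻⁵)^1.618
  = 4.340×10⁻⁸ / 6.22453e-08 ≈ 0.69724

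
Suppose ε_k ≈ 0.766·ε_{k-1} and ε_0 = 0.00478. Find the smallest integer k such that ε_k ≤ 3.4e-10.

After k steps, ε_k ≈ 0.00478·0.766^k.
Need 0.766^k ≤ 3.4e-10/0.00478 = 7.11297e-08.
k ≥ ln(7.11297e-08)/ln(0.766) = -16.4588/-0.26657 = 61.743.
Smallest integer k = 62.

62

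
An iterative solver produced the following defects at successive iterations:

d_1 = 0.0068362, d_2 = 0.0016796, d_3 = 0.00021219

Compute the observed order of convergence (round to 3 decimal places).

p ≈ ln(d_3/d_2) / ln(d_2/d_1)
  = ln(0.00021219/0.0016796) / ln(0.0016796/0.0068362)
  = ln(0.126334) / ln(0.245692)
  = -2.068826 / -1.403677 ≈ 1.473862

1.474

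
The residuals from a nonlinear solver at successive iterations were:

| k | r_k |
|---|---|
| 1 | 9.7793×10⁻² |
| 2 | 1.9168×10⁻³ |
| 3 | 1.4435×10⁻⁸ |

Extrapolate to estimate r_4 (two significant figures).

First estimate the order: p ≈ ln(r_3/r_2) / ln(r_2/r_1) = ln(1.4435×10⁻⁸/1.9168×10⁻³)/ln(1.9168×10⁻³/9.7793×10⁻²) = ln(7.53078e-06)/ln(0.0196006) ≈ 3.0000.
Then r_4 ≈ r_3·(r_3/r_2)^p = 1.4435×10⁻⁸·(7.53078e-06)^3.0000 = 1.4435×10⁻⁸·4.2709e-16 ≈ 6.165e-24.

6.2e-24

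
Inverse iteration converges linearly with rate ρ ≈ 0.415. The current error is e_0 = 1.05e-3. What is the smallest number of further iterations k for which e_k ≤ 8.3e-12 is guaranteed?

After k steps, e_k ≈ 1.05e-3·0.415^k.
Need 0.415^k ≤ 8.3e-12/1.05e-3 = 7.90476e-09.
k ≥ ln(7.90476e-09)/ln(0.415) = -18.6558/-0.87948 = 21.212.
Smallest integer k = 22.

22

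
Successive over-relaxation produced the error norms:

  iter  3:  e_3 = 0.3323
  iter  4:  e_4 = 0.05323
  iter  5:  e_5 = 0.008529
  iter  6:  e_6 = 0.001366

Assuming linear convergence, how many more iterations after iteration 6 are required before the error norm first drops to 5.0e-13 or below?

Rate ρ ≈ e_6/e_5 = 0.001366/0.008529 = 0.1602.
After j more steps, e_{6+j} ≈ 0.001366·ρ^j; need ρ^j ≤ 5.0e-13/0.001366 = 3.66032e-10.
j ≥ ln(3.66032e-10)/ln(0.1602) = -21.7283/-1.83133 = 11.865.
So 12 more iterations are needed.

12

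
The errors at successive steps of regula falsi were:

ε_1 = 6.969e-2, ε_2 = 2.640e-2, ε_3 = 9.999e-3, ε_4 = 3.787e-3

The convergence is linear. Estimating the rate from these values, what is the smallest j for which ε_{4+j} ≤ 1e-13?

Rate ρ ≈ ε_4/ε_3 = 3.787e-3/9.999e-3 = 0.3787.
After j more steps, ε_{4+j} ≈ 3.787e-3·ρ^j; need ρ^j ≤ 1e-13/3.787e-3 = 2.64061e-11.
j ≥ ln(2.64061e-11)/ln(0.3787) = -24.3574/-0.97101 = 25.085.
So 26 more iterations are needed.

26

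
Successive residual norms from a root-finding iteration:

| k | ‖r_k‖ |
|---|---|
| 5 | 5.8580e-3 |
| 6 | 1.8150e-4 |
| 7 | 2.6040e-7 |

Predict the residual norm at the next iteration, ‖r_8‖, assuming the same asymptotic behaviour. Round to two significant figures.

1.1e-12

First estimate the order: p ≈ ln(‖r_7‖/‖r_6‖) / ln(‖r_6‖/‖r_5‖) = ln(2.6040e-7/1.8150e-4)/ln(1.8150e-4/5.8580e-3) = ln(0.00143471)/ln(0.0309833) ≈ 1.8843.
Then ‖r_8‖ ≈ ‖r_7‖·(‖r_7‖/‖r_6‖)^p = 2.6040e-7·(0.00143471)^1.8843 = 2.6040e-7·4.39026e-06 ≈ 1.143e-12.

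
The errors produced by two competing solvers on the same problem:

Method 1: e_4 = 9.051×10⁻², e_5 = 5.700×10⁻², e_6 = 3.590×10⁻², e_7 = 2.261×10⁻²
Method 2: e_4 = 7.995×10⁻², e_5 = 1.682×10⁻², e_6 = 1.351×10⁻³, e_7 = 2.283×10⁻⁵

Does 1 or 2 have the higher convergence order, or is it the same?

2

Method 1: p ≈ ln(2.261×10⁻²/3.590×10⁻²)/ln(3.590×10⁻²/5.700×10⁻²) ≈ 1.00.
Method 2: p ≈ ln(2.283×10⁻⁵/1.351×10⁻³)/ln(1.351×10⁻³/1.682×10⁻²) ≈ 1.62.
Method 2 has the higher order (≈1.6 vs ≈1.0).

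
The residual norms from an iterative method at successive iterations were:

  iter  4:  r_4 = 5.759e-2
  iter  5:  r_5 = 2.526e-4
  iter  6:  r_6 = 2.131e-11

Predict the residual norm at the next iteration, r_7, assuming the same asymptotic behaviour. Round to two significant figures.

First estimate the order: p ≈ ln(r_6/r_5) / ln(r_5/r_4) = ln(2.131e-11/2.526e-4)/ln(2.526e-4/5.759e-2) = ln(8.43626e-08)/ln(0.00438618) ≈ 3.0000.
Then r_7 ≈ r_6·(r_6/r_5)^p = 2.131e-11·(8.43626e-08)^3.0000 = 2.131e-11·6.00413e-22 ≈ 1.279e-32.

1.3e-32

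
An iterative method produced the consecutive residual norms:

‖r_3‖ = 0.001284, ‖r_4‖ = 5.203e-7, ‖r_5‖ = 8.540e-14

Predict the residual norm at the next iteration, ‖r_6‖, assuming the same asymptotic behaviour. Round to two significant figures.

First estimate the order: p ≈ ln(‖r_5‖/‖r_4‖) / ln(‖r_4‖/‖r_3‖) = ln(8.540e-14/5.203e-7)/ln(5.203e-7/0.001284) = ln(1.64136e-07)/ln(0.000405218) ≈ 2.0001.
Then ‖r_6‖ ≈ ‖r_5‖·(‖r_5‖/‖r_4‖)^p = 8.540e-14·(1.64136e-07)^2.0001 = 8.540e-14·2.68986e-14 ≈ 2.297e-27.

2.3e-27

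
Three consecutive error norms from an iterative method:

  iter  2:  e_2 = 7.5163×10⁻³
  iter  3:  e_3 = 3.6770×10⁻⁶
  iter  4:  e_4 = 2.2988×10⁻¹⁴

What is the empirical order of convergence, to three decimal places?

2.478

p ≈ ln(e_4/e_3) / ln(e_3/e_2)
  = ln(2.2988×10⁻¹⁴/3.6770×10⁻⁶) / ln(3.6770×10⁻⁶/7.5163×10⁻³)
  = ln(6.25184e-09) / ln(0.000489203)
  = -18.890390 / -7.622733 ≈ 2.478165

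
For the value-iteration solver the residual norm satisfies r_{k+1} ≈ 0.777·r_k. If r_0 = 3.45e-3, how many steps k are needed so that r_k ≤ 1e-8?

51

After k steps, r_k ≈ 3.45e-3·0.777^k.
Need 0.777^k ≤ 1e-8/3.45e-3 = 2.89855e-06.
k ≥ ln(2.89855e-06)/ln(0.777) = -12.7513/-0.25231 = 50.538.
Smallest integer k = 51.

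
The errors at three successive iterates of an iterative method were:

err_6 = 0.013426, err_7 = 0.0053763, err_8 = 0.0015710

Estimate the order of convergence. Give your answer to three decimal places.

p ≈ ln(err_8/err_7) / ln(err_7/err_6)
  = ln(0.0015710/0.0053763) / ln(0.0053763/0.013426)
  = ln(0.292208) / ln(0.400439)
  = -1.230289 / -0.915194 ≈ 1.344293

1.344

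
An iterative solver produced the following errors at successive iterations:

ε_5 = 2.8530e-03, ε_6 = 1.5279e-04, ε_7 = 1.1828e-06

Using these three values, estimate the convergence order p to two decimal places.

p ≈ ln(ε_7/ε_6) / ln(ε_6/ε_5)
  = ln(1.1828e-06/1.5279e-04) / ln(1.5279e-04/2.8530e-03)
  = ln(0.00774134) / ln(0.0535542)
  = -4.86118 / -2.92706 ≈ 1.66077

1.66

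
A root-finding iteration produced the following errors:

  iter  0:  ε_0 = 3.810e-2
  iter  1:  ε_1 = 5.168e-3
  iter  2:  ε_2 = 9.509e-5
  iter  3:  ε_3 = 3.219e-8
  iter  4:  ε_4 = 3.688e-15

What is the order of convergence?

Consecutive ratios: ε_4/ε_3 = 3.688e-15/3.219e-8 = 1.1457e-07, ε_3/ε_2 = 3.219e-8/9.509e-5 = 0.000338521.
p ≈ ln(1.1457e-07)/ln(0.000338521) = -15.9821/-7.9909 ≈ 2.00.
So the convergence is quadratic (order 2).

2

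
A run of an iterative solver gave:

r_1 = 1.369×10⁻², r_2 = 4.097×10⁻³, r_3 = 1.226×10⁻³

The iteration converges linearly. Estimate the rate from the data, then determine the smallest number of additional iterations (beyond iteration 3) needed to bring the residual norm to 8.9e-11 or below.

14

Rate ρ ≈ r_3/r_2 = 1.226×10⁻³/4.097×10⁻³ = 0.2992.
After j more steps, r_{3+j} ≈ 1.226×10⁻³·ρ^j; need ρ^j ≤ 8.9e-11/1.226×10⁻³ = 7.25938e-08.
j ≥ ln(7.25938e-08)/ln(0.2992) = -16.4384/-1.20664 = 13.623.
So 14 more iterations are needed.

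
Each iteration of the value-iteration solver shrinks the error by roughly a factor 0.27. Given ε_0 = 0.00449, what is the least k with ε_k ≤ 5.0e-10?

After k steps, ε_k ≈ 0.00449·0.27^k.
Need 0.27^k ≤ 5.0e-10/0.00449 = 1.11359e-07.
k ≥ ln(1.11359e-07)/ln(0.27) = -16.0105/-1.30933 = 12.228.
Smallest integer k = 13.

13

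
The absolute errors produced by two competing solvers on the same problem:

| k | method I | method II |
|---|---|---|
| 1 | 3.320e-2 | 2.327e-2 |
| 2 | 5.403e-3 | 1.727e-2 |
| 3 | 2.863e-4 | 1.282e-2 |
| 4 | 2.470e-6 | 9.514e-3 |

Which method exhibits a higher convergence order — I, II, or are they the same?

I

Method I: p ≈ ln(2.470e-6/2.863e-4)/ln(2.863e-4/5.403e-3) ≈ 1.62.
Method II: p ≈ ln(9.514e-3/1.282e-2)/ln(1.282e-2/1.727e-2) ≈ 1.00.
Method I has the higher order (≈1.6 vs ≈1.0).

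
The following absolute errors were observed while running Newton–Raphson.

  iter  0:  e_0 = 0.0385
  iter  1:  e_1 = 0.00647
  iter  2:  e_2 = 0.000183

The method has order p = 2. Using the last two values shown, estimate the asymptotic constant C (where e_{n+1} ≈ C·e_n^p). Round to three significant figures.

C ≈ e_2 / e_1^2
  = 0.000183 / (0.00647)^2
  = 0.000183 / 4.18609e-05 ≈ 4.3716

4.37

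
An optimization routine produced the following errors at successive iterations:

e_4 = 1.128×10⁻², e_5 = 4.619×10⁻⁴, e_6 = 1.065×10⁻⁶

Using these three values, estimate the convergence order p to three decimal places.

p ≈ ln(e_6/e_5) / ln(e_5/e_4)
  = ln(1.065×10⁻⁶/4.619×10⁻⁴) / ln(4.619×10⁻⁴/1.128×10⁻²)
  = ln(0.00230569) / ln(0.0409486)
  = -6.072375 / -3.195438 ≈ 1.900326

1.900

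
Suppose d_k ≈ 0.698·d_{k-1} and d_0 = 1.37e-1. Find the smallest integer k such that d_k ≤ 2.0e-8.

44

After k steps, d_k ≈ 1.37e-1·0.698^k.
Need 0.698^k ≤ 2.0e-8/1.37e-1 = 1.45985e-07.
k ≥ ln(1.45985e-07)/ln(0.698) = -15.7398/-0.35954 = 43.778.
Smallest integer k = 44.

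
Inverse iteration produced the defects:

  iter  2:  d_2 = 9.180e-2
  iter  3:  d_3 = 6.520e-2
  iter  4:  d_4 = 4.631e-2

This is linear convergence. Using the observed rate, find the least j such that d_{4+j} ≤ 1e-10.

59

Rate ρ ≈ d_4/d_3 = 4.631e-2/6.520e-2 = 0.7103.
After j more steps, d_{4+j} ≈ 4.631e-2·ρ^j; need ρ^j ≤ 1e-10/4.631e-2 = 2.15936e-09.
j ≥ ln(2.15936e-09)/ln(0.7103) = -19.9535/-0.34207 = 58.332.
So 59 more iterations are needed.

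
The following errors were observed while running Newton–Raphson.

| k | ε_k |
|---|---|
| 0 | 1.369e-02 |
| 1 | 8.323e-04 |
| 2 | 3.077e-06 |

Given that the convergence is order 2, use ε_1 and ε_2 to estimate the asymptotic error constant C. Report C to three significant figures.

4.44

C ≈ ε_2 / ε_1^2
  = 3.077e-06 / (8.323e-04)^2
  = 3.077e-06 / 6.92723e-07 ≈ 4.4419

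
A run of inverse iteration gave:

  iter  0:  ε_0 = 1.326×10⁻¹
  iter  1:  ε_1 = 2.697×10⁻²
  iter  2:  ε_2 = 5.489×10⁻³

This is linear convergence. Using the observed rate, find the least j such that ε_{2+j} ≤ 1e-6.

6

Rate ρ ≈ ε_2/ε_1 = 5.489×10⁻³/2.697×10⁻² = 0.2035.
After j more steps, ε_{2+j} ≈ 5.489×10⁻³·ρ^j; need ρ^j ≤ 1e-6/5.489×10⁻³ = 0.000182183.
j ≥ ln(0.000182183)/ln(0.2035) = -8.6105/-1.59209 = 5.408.
So 6 more iterations are needed.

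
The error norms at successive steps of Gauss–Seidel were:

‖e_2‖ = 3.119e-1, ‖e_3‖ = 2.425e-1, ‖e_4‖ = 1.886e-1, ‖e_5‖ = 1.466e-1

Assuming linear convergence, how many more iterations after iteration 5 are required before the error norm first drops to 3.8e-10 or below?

79

Rate ρ ≈ ‖e_5‖/‖e_4‖ = 1.466e-1/1.886e-1 = 0.7773.
After j more steps, ‖e_{5+j}‖ ≈ 1.466e-1·ρ^j; need ρ^j ≤ 3.8e-10/1.466e-1 = 2.59209e-09.
j ≥ ln(2.59209e-09)/ln(0.7773) = -19.7708/-0.25193 = 78.477.
So 79 more iterations are needed.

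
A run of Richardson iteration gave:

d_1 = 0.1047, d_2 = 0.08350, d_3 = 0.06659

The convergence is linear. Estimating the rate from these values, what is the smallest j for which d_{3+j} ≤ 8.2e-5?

Rate ρ ≈ d_3/d_2 = 0.06659/0.08350 = 0.7975.
After j more steps, d_{3+j} ≈ 0.06659·ρ^j; need ρ^j ≤ 8.2e-5/0.06659 = 0.00123142.
j ≥ ln(0.00123142)/ln(0.7975) = -6.6996/-0.22627 = 29.609.
So 30 more iterations are needed.

30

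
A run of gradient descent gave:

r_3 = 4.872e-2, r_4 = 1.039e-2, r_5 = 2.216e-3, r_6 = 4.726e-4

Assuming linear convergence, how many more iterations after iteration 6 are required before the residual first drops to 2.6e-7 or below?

5

Rate ρ ≈ r_6/r_5 = 4.726e-4/2.216e-3 = 0.2133.
After j more steps, r_{6+j} ≈ 4.726e-4·ρ^j; need ρ^j ≤ 2.6e-7/4.726e-4 = 0.000550148.
j ≥ ln(0.000550148)/ln(0.2133) = -7.5053/-1.54506 = 4.858.
So 5 more iterations are needed.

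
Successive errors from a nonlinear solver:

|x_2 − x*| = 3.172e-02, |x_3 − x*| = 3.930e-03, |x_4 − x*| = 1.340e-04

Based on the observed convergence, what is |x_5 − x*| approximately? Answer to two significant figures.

5.7e-7

First estimate the order: p ≈ ln(|x_4 − x*|/|x_3 − x*|) / ln(|x_3 − x*|/|x_2 − x*|) = ln(1.340e-04/3.930e-03)/ln(3.930e-03/3.172e-02) = ln(0.0340967)/ln(0.123897) ≈ 1.6178.
Then |x_5 − x*| ≈ |x_4 − x*|·(|x_4 − x*|/|x_3 − x*|)^p = 1.340e-04·(0.0340967)^1.6178 = 1.340e-04·0.00422885 ≈ 5.667e-07.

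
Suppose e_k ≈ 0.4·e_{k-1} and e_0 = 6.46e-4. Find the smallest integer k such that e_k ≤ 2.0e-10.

After k steps, e_k ≈ 6.46e-4·0.4^k.
Need 0.4^k ≤ 2.0e-10/6.46e-4 = 3.09598e-07.
k ≥ ln(3.09598e-07)/ln(0.4) = -14.9880/-0.91629 = 16.357.
Smallest integer k = 17.

17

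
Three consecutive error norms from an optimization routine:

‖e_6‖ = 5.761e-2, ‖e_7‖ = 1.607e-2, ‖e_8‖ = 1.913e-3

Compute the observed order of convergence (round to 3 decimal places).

p ≈ ln(‖e_8‖/‖e_7‖) / ln(‖e_7‖/‖e_6‖)
  = ln(1.913e-3/1.607e-2) / ln(1.607e-2/5.761e-2)
  = ln(0.119042) / ln(0.278945)
  = -2.128279 / -1.276741 ≈ 1.666962

1.667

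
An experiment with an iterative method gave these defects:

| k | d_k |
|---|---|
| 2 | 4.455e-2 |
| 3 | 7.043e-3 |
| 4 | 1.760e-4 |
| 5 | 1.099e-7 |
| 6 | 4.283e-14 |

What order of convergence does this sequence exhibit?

2

Consecutive ratios: d_6/d_5 = 4.283e-14/1.099e-7 = 3.89718e-07, d_5/d_4 = 1.099e-7/1.760e-4 = 0.000624432.
p ≈ ln(3.89718e-07)/ln(0.000624432) = -14.7578/-7.3787 ≈ 2.00.
So the convergence is quadratic (order 2).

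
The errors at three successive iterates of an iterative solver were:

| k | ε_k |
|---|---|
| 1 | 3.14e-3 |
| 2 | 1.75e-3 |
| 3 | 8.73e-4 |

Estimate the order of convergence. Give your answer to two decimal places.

1.19

p ≈ ln(ε_3/ε_2) / ln(ε_2/ε_1)
  = ln(8.73e-4/1.75e-3) / ln(1.75e-3/3.14e-3)
  = ln(0.498857) / ln(0.557325)
  = -0.69544 / -0.58461 ≈ 1.18958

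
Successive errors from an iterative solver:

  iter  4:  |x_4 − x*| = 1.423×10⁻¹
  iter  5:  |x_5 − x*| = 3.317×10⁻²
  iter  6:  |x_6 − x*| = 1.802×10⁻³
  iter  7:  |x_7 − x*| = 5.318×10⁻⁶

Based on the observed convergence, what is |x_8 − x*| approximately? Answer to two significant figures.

4.6e-11

First estimate the order: p ≈ ln(|x_7 − x*|/|x_6 − x*|) / ln(|x_6 − x*|/|x_5 − x*|) = ln(5.318×10⁻⁶/1.802×10⁻³)/ln(1.802×10⁻³/3.317×10⁻²) = ln(0.00295117)/ln(0.0543262) ≈ 2.0000.
Then |x_8 − x*| ≈ |x_7 − x*|·(|x_7 − x*|/|x_6 − x*|)^p = 5.318×10⁻⁶·(0.00295117)^2.0000 = 5.318×10⁻⁶·8.7094e-06 ≈ 4.632e-11.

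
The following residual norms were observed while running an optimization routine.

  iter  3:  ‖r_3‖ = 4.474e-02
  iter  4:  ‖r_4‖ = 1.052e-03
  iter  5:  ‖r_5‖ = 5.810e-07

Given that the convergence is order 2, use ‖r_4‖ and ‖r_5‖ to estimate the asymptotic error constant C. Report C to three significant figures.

0.525

C ≈ ‖r_5‖ / ‖r_4‖^2
  = 5.810e-07 / (1.052e-03)^2
  = 5.810e-07 / 1.1067e-06 ≈ 0.52498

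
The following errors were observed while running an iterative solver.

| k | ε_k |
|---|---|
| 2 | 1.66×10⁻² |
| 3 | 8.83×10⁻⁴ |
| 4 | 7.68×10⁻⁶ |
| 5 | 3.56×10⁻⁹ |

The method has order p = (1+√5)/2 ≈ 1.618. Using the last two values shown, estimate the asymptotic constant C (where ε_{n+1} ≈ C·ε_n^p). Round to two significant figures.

C ≈ ε_5 / ε_4^1.618
  = 3.56×10⁻⁹ / (7.68×10⁻⁶)^1.618
  = 3.56×10⁻⁹ / 5.30291e-09 ≈ 0.67133

0.67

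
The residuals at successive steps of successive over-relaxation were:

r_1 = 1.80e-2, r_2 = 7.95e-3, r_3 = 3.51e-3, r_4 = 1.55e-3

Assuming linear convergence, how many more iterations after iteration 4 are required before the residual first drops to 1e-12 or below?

26

Rate ρ ≈ r_4/r_3 = 1.55e-3/3.51e-3 = 0.4416.
After j more steps, r_{4+j} ≈ 1.55e-3·ρ^j; need ρ^j ≤ 1e-12/1.55e-3 = 6.45161e-10.
j ≥ ln(6.45161e-10)/ln(0.4416) = -21.1615/-0.81735 = 25.890.
So 26 more iterations are needed.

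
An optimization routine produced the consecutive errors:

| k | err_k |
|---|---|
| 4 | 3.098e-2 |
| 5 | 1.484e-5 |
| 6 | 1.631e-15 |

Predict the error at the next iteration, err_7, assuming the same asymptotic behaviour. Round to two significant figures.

First estimate the order: p ≈ ln(err_6/err_5) / ln(err_5/err_4) = ln(1.631e-15/1.484e-5)/ln(1.484e-5/3.098e-2) = ln(1.09906e-10)/ln(0.000479019) ≈ 3.0000.
Then err_7 ≈ err_6·(err_6/err_5)^p = 1.631e-15·(1.09906e-10)^3.0000 = 1.631e-15·1.32759e-30 ≈ 2.165e-45.

2.2e-45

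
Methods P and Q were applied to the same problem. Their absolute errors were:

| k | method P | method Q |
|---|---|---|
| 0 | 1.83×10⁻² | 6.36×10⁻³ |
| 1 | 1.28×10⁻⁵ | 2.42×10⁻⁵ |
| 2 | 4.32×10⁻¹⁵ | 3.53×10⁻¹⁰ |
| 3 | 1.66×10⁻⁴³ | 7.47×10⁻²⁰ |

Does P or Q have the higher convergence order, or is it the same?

Method P: p ≈ ln(1.66×10⁻⁴³/4.32×10⁻¹⁵)/ln(4.32×10⁻¹⁵/1.28×10⁻⁵) ≈ 3.00.
Method Q: p ≈ ln(7.47×10⁻²⁰/3.53×10⁻¹⁰)/ln(3.53×10⁻¹⁰/2.42×10⁻⁵) ≈ 2.00.
Method P has the higher order (≈3.0 vs ≈2.0).

P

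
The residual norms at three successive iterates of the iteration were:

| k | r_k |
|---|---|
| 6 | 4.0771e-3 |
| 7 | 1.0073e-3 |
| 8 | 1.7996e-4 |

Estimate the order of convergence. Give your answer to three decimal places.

p ≈ ln(r_8/r_7) / ln(r_7/r_6)
  = ln(1.7996e-4/1.0073e-3) / ln(1.0073e-3/4.0771e-3)
  = ln(0.178656) / ln(0.247063)
  = -1.722293 / -1.398112 ≈ 1.231871

1.232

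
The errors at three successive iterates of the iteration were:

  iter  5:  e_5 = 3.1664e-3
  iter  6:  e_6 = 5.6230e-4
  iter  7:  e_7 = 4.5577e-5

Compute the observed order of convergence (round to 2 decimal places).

p ≈ ln(e_7/e_6) / ln(e_6/e_5)
  = ln(4.5577e-5/5.6230e-4) / ln(5.6230e-4/3.1664e-3)
  = ln(0.0810546) / ln(0.177583)
  = -2.51263 / -1.72832 ≈ 1.45380

1.45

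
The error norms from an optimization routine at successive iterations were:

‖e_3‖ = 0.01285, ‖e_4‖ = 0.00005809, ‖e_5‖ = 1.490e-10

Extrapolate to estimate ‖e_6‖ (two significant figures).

7.0e-24

First estimate the order: p ≈ ln(‖e_5‖/‖e_4‖) / ln(‖e_4‖/‖e_3‖) = ln(1.490e-10/0.00005809)/ln(0.00005809/0.01285) = ln(2.56499e-06)/ln(0.00452062) ≈ 2.3844.
Then ‖e_6‖ ≈ ‖e_5‖·(‖e_5‖/‖e_4‖)^p = 1.490e-10·(2.56499e-06)^2.3844 = 1.490e-10·4.66685e-14 ≈ 6.954e-24.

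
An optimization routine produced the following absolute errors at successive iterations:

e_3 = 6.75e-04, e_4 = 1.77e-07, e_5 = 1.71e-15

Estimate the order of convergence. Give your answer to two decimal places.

p ≈ ln(e_5/e_4) / ln(e_4/e_3)
  = ln(1.71e-15/1.77e-07) / ln(1.77e-07/6.75e-04)
  = ln(9.66102e-09) / ln(0.000262222)
  = -18.45517 / -8.24632 ≈ 2.23799

2.24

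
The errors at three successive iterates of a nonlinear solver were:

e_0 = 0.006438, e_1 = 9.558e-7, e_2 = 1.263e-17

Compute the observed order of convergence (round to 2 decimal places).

2.84

p ≈ ln(e_2/e_1) / ln(e_1/e_0)
  = ln(1.263e-17/9.558e-7) / ln(9.558e-7/0.006438)
  = ln(1.32141e-11) / ln(0.000148462)
  = -25.04974 / -8.81518 ≈ 2.84166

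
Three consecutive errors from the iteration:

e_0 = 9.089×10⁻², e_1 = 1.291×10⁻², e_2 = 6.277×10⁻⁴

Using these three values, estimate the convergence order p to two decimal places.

1.55

p ≈ ln(e_2/e_1) / ln(e_1/e_0)
  = ln(6.277×10⁻⁴/1.291×10⁻²) / ln(1.291×10⁻²/9.089×10⁻²)
  = ln(0.0486212) / ln(0.14204)
  = -3.02370 / -1.95165 ≈ 1.54930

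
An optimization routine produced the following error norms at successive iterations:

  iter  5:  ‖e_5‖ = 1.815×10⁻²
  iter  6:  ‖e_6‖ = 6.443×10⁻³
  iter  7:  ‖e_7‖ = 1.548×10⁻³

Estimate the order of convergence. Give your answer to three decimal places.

p ≈ ln(‖e_7‖/‖e_6‖) / ln(‖e_6‖/‖e_5‖)
  = ln(1.548×10⁻³/6.443×10⁻³) / ln(6.443×10⁻³/1.815×10⁻²)
  = ln(0.240261) / ln(0.354986)
  = -1.426029 / -1.035677 ≈ 1.376905

1.377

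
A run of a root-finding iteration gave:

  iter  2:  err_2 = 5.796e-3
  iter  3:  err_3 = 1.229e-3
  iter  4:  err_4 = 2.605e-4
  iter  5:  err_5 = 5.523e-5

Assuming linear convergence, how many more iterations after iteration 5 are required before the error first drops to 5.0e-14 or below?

Rate ρ ≈ err_5/err_4 = 5.523e-5/2.605e-4 = 0.2120.
After j more steps, err_{5+j} ≈ 5.523e-5·ρ^j; need ρ^j ≤ 5.0e-14/5.523e-5 = 9.05305e-10.
j ≥ ln(9.05305e-10)/ln(0.2120) = -20.8227/-1.55117 = 13.424.
So 14 more iterations are needed.

14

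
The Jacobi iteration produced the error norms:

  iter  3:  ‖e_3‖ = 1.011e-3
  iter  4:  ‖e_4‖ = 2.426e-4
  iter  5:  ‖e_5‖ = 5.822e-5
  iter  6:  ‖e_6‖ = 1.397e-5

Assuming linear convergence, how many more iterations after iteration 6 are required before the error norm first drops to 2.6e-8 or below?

5

Rate ρ ≈ ‖e_6‖/‖e_5‖ = 1.397e-5/5.822e-5 = 0.2400.
After j more steps, ‖e_{6+j}‖ ≈ 1.397e-5·ρ^j; need ρ^j ≤ 2.6e-8/1.397e-5 = 0.00186113.
j ≥ ln(0.00186113)/ln(0.2400) = -6.2866/-1.42712 = 4.405.
So 5 more iterations are needed.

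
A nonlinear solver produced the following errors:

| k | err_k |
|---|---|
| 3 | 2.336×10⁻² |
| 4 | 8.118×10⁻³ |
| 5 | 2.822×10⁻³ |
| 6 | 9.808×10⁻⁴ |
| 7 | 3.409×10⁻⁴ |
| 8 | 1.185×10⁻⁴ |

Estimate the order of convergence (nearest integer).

1

Consecutive ratios: err_8/err_7 = 1.185×10⁻⁴/3.409×10⁻⁴ = 0.347609, err_7/err_6 = 3.409×10⁻⁴/9.808×10⁻⁴ = 0.347573.
p ≈ ln(0.347609)/ln(0.347573) = -1.0567/-1.0568 ≈ 1.00.
So the convergence is linear (order 1).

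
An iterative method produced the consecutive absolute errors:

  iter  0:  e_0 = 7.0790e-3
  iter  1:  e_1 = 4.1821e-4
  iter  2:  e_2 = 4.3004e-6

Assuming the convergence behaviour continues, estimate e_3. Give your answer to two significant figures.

First estimate the order: p ≈ ln(e_2/e_1) / ln(e_1/e_0) = ln(4.3004e-6/4.1821e-4)/ln(4.1821e-4/7.0790e-3) = ln(0.0102829)/ln(0.0590776) ≈ 1.6180.
Then e_3 ≈ e_2·(e_2/e_1)^p = 4.3004e-6·(0.0102829)^1.6180 = 4.3004e-6·0.000607579 ≈ 2.613e-09.

2.6e-9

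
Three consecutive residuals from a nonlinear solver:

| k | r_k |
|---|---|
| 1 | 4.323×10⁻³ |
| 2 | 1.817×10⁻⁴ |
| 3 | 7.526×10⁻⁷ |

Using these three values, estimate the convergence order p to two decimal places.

1.73

p ≈ ln(r_3/r_2) / ln(r_2/r_1)
  = ln(7.526×10⁻⁷/1.817×10⁻⁴) / ln(1.817×10⁻⁴/4.323×10⁻³)
  = ln(0.00414199) / ln(0.042031)
  = -5.48658 / -3.16935 ≈ 1.73114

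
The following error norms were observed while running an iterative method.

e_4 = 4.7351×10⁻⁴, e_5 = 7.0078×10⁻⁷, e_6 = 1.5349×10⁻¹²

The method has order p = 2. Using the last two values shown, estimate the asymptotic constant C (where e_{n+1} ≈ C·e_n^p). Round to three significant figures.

C ≈ e_6 / e_5^2
  = 1.5349×10⁻¹² / (7.0078×10⁻⁷)^2
  = 1.5349×10⁻¹² / 4.91093e-13 ≈ 3.1255

3.13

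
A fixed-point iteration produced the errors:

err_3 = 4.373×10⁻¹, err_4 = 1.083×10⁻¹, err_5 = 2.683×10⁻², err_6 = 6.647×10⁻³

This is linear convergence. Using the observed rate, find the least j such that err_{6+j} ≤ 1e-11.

Rate ρ ≈ err_6/err_5 = 6.647×10⁻³/2.683×10⁻² = 0.2477.
After j more steps, err_{6+j} ≈ 6.647×10⁻³·ρ^j; need ρ^j ≤ 1e-11/6.647×10⁻³ = 1.50444e-09.
j ≥ ln(1.50444e-09)/ln(0.2477) = -20.3148/-1.39554 = 14.557.
So 15 more iterations are needed.

15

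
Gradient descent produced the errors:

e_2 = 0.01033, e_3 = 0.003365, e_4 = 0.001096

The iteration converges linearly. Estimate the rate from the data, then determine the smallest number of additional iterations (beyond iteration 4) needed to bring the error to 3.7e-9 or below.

Rate ρ ≈ e_4/e_3 = 0.001096/0.003365 = 0.3257.
After j more steps, e_{4+j} ≈ 0.001096·ρ^j; need ρ^j ≤ 3.7e-9/0.001096 = 3.37591e-06.
j ≥ ln(3.37591e-06)/ln(0.3257) = -12.5988/-1.12178 = 11.231.
So 12 more iterations are needed.

12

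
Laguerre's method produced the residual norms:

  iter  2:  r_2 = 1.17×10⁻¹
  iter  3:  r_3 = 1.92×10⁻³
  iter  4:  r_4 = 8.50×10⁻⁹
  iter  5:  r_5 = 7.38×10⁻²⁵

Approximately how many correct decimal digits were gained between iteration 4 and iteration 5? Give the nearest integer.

16

Digits gained ≈ log₁₀(r_4/r_5) = log₁₀(8.50×10⁻⁹/7.38×10⁻²⁵) = log₁₀(1.15176e+16) ≈ 16.061.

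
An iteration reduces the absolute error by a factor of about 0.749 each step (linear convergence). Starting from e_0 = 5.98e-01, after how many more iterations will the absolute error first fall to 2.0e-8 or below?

After k steps, e_k ≈ 5.98e-01·0.749^k.
Need 0.749^k ≤ 2.0e-8/5.98e-01 = 3.34448e-08.
k ≥ ln(3.34448e-08)/ln(0.749) = -17.2134/-0.28902 = 59.558.
Smallest integer k = 60.

60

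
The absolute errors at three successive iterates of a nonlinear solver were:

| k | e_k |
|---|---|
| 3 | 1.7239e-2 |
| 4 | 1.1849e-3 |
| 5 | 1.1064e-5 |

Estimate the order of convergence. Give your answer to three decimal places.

1.746

p ≈ ln(e_5/e_4) / ln(e_4/e_3)
  = ln(1.1064e-5/1.1849e-3) / ln(1.1849e-3/1.7239e-2)
  = ln(0.0093375) / ln(0.0687337)
  = -4.673717 / -2.677516 ≈ 1.745542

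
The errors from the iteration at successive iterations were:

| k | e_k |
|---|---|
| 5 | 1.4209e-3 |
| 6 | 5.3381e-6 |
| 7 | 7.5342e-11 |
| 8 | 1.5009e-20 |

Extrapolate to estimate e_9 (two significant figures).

6.0e-40

First estimate the order: p ≈ ln(e_8/e_7) / ln(e_7/e_6) = ln(1.5009e-20/7.5342e-11)/ln(7.5342e-11/5.3381e-6) = ln(1.99212e-10)/ln(1.4114e-05) ≈ 2.0000.
Then e_9 ≈ e_8·(e_8/e_7)^p = 1.5009e-20·(1.99212e-10)^2.0000 = 1.5009e-20·3.96854e-20 ≈ 5.956e-40.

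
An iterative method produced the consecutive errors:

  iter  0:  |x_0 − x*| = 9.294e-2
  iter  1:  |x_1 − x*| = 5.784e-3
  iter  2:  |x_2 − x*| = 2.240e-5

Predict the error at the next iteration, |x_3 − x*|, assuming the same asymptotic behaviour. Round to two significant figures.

First estimate the order: p ≈ ln(|x_2 − x*|/|x_1 − x*|) / ln(|x_1 − x*|/|x_0 − x*|) = ln(2.240e-5/5.784e-3)/ln(5.784e-3/9.294e-2) = ln(0.00387275)/ln(0.0622337) ≈ 2.0000.
Then |x_3 − x*| ≈ |x_2 − x*|·(|x_2 − x*|/|x_1 − x*|)^p = 2.240e-5·(0.00387275)^2.0000 = 2.240e-5·1.49982e-05 ≈ 3.36e-10.

3.4e-10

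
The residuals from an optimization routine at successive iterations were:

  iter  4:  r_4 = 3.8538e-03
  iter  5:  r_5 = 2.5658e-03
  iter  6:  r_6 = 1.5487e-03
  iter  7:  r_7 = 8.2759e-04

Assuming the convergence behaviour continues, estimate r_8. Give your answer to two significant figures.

First estimate the order: p ≈ ln(r_7/r_6) / ln(r_6/r_5) = ln(8.2759e-04/1.5487e-03)/ln(1.5487e-03/2.5658e-03) = ln(0.534377)/ln(0.603593) ≈ 1.2413.
Then r_8 ≈ r_7·(r_7/r_6)^p = 8.2759e-04·(0.534377)^1.2413 = 8.2759e-04·0.459386 ≈ 0.0003802.

3.8e-4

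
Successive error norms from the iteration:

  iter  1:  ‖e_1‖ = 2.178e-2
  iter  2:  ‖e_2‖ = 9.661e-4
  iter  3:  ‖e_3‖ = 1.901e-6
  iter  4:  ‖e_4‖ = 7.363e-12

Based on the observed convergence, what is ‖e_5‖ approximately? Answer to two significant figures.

First estimate the order: p ≈ ln(‖e_4‖/‖e_3‖) / ln(‖e_3‖/‖e_2‖) = ln(7.363e-12/1.901e-6)/ln(1.901e-6/9.661e-4) = ln(3.87322e-06)/ln(0.00196771) ≈ 1.9999.
Then ‖e_5‖ ≈ ‖e_4‖·(‖e_4‖/‖e_3‖)^p = 7.363e-12·(3.87322e-06)^1.9999 = 7.363e-12·1.50205e-11 ≈ 1.106e-22.

1.1e-22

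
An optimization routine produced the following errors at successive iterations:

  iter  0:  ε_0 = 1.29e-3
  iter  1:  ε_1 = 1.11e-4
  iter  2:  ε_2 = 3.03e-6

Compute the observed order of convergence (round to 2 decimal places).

1.47

p ≈ ln(ε_2/ε_1) / ln(ε_1/ε_0)
  = ln(3.03e-6/1.11e-4) / ln(1.11e-4/1.29e-3)
  = ln(0.0272973) / ln(0.0860465)
  = -3.60097 / -2.45287 ≈ 1.46806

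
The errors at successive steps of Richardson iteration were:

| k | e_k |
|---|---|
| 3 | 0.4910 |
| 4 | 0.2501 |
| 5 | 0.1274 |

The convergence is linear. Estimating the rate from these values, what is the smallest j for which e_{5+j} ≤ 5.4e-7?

19

Rate ρ ≈ e_5/e_4 = 0.1274/0.2501 = 0.5094.
After j more steps, e_{5+j} ≈ 0.1274·ρ^j; need ρ^j ≤ 5.4e-7/0.1274 = 4.23862e-06.
j ≥ ln(4.23862e-06)/ln(0.5094) = -12.3713/-0.67452 = 18.341.
So 19 more iterations are needed.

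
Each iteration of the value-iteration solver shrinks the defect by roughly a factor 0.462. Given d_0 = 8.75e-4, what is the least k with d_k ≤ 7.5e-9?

After k steps, d_k ≈ 8.75e-4·0.462^k.
Need 0.462^k ≤ 7.5e-9/8.75e-4 = 8.57143e-06.
k ≥ ln(8.57143e-06)/ln(0.462) = -11.6671/-0.77219 = 15.109.
Smallest integer k = 16.

16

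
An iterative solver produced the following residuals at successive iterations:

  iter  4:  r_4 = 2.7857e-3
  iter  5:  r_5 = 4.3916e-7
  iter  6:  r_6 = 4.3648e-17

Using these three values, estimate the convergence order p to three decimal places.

p ≈ ln(r_6/r_5) / ln(r_5/r_4)
  = ln(4.3648e-17/4.3916e-7) / ln(4.3916e-7/2.7857e-3)
  = ln(9.93897e-11) / ln(0.000157648)
  = -23.031973 / -8.755146 ≈ 2.630678

2.631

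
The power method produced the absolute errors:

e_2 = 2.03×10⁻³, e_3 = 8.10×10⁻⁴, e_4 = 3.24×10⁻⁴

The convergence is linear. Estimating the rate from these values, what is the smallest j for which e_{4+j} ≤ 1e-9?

Rate ρ ≈ e_4/e_3 = 3.24×10⁻⁴/8.10×10⁻⁴ = 0.4000.
After j more steps, e_{4+j} ≈ 3.24×10⁻⁴·ρ^j; need ρ^j ≤ 1e-9/3.24×10⁻⁴ = 3.08642e-06.
j ≥ ln(3.08642e-06)/ln(0.4000) = -12.6885/-0.91629 = 13.848.
So 14 more iterations are needed.

14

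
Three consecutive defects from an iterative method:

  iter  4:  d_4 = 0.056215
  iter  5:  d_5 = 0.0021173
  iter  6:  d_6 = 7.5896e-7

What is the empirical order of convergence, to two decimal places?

2.42

p ≈ ln(d_6/d_5) / ln(d_5/d_4)
  = ln(7.5896e-7/0.0021173) / ln(0.0021173/0.056215)
  = ln(0.000358457) / ln(0.0376643)
  = -7.93370 / -3.27904 ≈ 2.41952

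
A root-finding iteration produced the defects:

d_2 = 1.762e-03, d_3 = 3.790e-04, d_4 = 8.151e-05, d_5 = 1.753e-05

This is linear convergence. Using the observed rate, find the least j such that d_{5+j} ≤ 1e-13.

13

Rate ρ ≈ d_5/d_4 = 1.753e-05/8.151e-05 = 0.2151.
After j more steps, d_{5+j} ≈ 1.753e-05·ρ^j; need ρ^j ≤ 1e-13/1.753e-05 = 5.70451e-09.
j ≥ ln(5.70451e-09)/ln(0.2151) = -18.9820/-1.53665 = 12.353.
So 13 more iterations are needed.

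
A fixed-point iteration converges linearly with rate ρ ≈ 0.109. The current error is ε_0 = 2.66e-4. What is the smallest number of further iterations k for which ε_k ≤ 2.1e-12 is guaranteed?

9

After k steps, ε_k ≈ 2.66e-4·0.109^k.
Need 0.109^k ≤ 2.1e-12/2.66e-4 = 7.89474e-09.
k ≥ ln(7.89474e-09)/ln(0.109) = -18.6571/-2.21641 = 8.418.
Smallest integer k = 9.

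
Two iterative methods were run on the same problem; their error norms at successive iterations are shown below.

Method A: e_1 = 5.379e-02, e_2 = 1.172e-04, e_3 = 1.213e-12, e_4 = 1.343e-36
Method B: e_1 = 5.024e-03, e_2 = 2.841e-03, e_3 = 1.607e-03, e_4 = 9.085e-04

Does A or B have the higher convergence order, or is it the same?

A

Method A: p ≈ ln(1.343e-36/1.213e-12)/ln(1.213e-12/1.172e-04) ≈ 3.00.
Method B: p ≈ ln(9.085e-04/1.607e-03)/ln(1.607e-03/2.841e-03) ≈ 1.00.
Method A has the higher order (≈3.0 vs ≈1.0).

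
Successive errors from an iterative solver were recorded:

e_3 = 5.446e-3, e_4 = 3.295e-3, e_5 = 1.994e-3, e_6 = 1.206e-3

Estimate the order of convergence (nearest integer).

1

Consecutive ratios: e_6/e_5 = 1.206e-3/1.994e-3 = 0.604814, e_5/e_4 = 1.994e-3/3.295e-3 = 0.605159.
p ≈ ln(0.604814)/ln(0.605159) = -0.5028/-0.5023 ≈ 1.00.
So the convergence is linear (order 1).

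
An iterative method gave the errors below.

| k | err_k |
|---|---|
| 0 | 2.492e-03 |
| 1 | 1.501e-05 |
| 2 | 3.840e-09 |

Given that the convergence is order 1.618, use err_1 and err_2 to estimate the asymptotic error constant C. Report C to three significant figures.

0.245

C ≈ err_2 / err_1^1.618
  = 3.840e-09 / (1.501e-05)^1.618
  = 3.840e-09 / 1.56814e-08 ≈ 0.24488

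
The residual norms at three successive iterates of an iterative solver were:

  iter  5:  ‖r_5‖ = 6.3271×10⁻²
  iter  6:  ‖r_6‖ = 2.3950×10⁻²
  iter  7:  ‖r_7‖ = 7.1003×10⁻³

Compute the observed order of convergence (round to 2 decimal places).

p ≈ ln(‖r_7‖/‖r_6‖) / ln(‖r_6‖/‖r_5‖)
  = ln(7.1003×10⁻³/2.3950×10⁻²) / ln(2.3950×10⁻²/6.3271×10⁻²)
  = ln(0.296463) / ln(0.37853)
  = -1.21583 / -0.97146 ≈ 1.25155

1.25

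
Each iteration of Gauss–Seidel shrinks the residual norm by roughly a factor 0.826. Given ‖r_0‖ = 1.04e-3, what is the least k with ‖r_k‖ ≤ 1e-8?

After k steps, ‖r_k‖ ≈ 1.04e-3·0.826^k.
Need 0.826^k ≤ 1e-8/1.04e-3 = 9.61538e-06.
k ≥ ln(9.61538e-06)/ln(0.826) = -11.5521/-0.19116 = 60.432.
Smallest integer k = 61.

61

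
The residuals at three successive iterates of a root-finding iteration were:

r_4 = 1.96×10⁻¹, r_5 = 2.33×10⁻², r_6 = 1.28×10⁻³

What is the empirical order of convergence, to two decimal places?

p ≈ ln(r_6/r_5) / ln(r_5/r_4)
  = ln(1.28×10⁻³/2.33×10⁻²) / ln(2.33×10⁻²/1.96×10⁻¹)
  = ln(0.0549356) / ln(0.118878)
  = -2.90159 / -2.12966 ≈ 1.36247

1.36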